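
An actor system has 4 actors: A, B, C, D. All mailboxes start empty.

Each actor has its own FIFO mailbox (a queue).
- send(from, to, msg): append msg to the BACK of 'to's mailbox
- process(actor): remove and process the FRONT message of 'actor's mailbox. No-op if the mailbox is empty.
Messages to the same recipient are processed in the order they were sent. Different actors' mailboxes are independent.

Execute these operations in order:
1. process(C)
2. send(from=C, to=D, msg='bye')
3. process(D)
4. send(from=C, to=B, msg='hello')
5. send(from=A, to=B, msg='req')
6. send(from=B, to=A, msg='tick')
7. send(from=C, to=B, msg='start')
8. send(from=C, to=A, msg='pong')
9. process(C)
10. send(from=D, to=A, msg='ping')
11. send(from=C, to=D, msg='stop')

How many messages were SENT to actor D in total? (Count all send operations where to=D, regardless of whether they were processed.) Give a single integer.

Answer: 2

Derivation:
After 1 (process(C)): A:[] B:[] C:[] D:[]
After 2 (send(from=C, to=D, msg='bye')): A:[] B:[] C:[] D:[bye]
After 3 (process(D)): A:[] B:[] C:[] D:[]
After 4 (send(from=C, to=B, msg='hello')): A:[] B:[hello] C:[] D:[]
After 5 (send(from=A, to=B, msg='req')): A:[] B:[hello,req] C:[] D:[]
After 6 (send(from=B, to=A, msg='tick')): A:[tick] B:[hello,req] C:[] D:[]
After 7 (send(from=C, to=B, msg='start')): A:[tick] B:[hello,req,start] C:[] D:[]
After 8 (send(from=C, to=A, msg='pong')): A:[tick,pong] B:[hello,req,start] C:[] D:[]
After 9 (process(C)): A:[tick,pong] B:[hello,req,start] C:[] D:[]
After 10 (send(from=D, to=A, msg='ping')): A:[tick,pong,ping] B:[hello,req,start] C:[] D:[]
After 11 (send(from=C, to=D, msg='stop')): A:[tick,pong,ping] B:[hello,req,start] C:[] D:[stop]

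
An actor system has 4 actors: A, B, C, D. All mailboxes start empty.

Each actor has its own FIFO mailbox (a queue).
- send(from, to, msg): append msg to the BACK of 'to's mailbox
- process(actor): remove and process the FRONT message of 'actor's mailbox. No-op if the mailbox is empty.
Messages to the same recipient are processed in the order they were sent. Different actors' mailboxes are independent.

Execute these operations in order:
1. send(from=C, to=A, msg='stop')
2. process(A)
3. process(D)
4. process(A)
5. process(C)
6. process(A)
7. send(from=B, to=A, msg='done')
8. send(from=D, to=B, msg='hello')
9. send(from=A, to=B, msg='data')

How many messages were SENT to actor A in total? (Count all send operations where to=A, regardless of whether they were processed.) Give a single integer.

After 1 (send(from=C, to=A, msg='stop')): A:[stop] B:[] C:[] D:[]
After 2 (process(A)): A:[] B:[] C:[] D:[]
After 3 (process(D)): A:[] B:[] C:[] D:[]
After 4 (process(A)): A:[] B:[] C:[] D:[]
After 5 (process(C)): A:[] B:[] C:[] D:[]
After 6 (process(A)): A:[] B:[] C:[] D:[]
After 7 (send(from=B, to=A, msg='done')): A:[done] B:[] C:[] D:[]
After 8 (send(from=D, to=B, msg='hello')): A:[done] B:[hello] C:[] D:[]
After 9 (send(from=A, to=B, msg='data')): A:[done] B:[hello,data] C:[] D:[]

Answer: 2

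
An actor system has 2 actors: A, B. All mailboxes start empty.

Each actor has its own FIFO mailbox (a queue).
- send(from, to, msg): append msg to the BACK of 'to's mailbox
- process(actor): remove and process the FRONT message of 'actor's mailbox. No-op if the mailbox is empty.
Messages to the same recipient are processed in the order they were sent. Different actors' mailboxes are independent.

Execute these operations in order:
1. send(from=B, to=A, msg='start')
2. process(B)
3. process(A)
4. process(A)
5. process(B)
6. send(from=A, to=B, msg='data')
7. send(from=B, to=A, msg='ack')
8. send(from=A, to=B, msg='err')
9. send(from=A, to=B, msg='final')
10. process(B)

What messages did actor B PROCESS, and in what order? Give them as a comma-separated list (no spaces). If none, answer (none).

After 1 (send(from=B, to=A, msg='start')): A:[start] B:[]
After 2 (process(B)): A:[start] B:[]
After 3 (process(A)): A:[] B:[]
After 4 (process(A)): A:[] B:[]
After 5 (process(B)): A:[] B:[]
After 6 (send(from=A, to=B, msg='data')): A:[] B:[data]
After 7 (send(from=B, to=A, msg='ack')): A:[ack] B:[data]
After 8 (send(from=A, to=B, msg='err')): A:[ack] B:[data,err]
After 9 (send(from=A, to=B, msg='final')): A:[ack] B:[data,err,final]
After 10 (process(B)): A:[ack] B:[err,final]

Answer: data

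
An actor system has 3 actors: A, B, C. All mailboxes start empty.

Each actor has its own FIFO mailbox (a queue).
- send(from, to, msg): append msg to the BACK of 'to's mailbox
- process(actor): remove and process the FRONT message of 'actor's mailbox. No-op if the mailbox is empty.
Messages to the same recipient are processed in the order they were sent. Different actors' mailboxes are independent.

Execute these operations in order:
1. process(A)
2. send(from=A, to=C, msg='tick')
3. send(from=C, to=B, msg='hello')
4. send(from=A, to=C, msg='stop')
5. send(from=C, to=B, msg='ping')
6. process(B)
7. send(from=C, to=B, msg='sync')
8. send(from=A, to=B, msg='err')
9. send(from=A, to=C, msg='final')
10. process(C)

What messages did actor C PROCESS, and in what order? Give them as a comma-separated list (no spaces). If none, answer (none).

Answer: tick

Derivation:
After 1 (process(A)): A:[] B:[] C:[]
After 2 (send(from=A, to=C, msg='tick')): A:[] B:[] C:[tick]
After 3 (send(from=C, to=B, msg='hello')): A:[] B:[hello] C:[tick]
After 4 (send(from=A, to=C, msg='stop')): A:[] B:[hello] C:[tick,stop]
After 5 (send(from=C, to=B, msg='ping')): A:[] B:[hello,ping] C:[tick,stop]
After 6 (process(B)): A:[] B:[ping] C:[tick,stop]
After 7 (send(from=C, to=B, msg='sync')): A:[] B:[ping,sync] C:[tick,stop]
After 8 (send(from=A, to=B, msg='err')): A:[] B:[ping,sync,err] C:[tick,stop]
After 9 (send(from=A, to=C, msg='final')): A:[] B:[ping,sync,err] C:[tick,stop,final]
After 10 (process(C)): A:[] B:[ping,sync,err] C:[stop,final]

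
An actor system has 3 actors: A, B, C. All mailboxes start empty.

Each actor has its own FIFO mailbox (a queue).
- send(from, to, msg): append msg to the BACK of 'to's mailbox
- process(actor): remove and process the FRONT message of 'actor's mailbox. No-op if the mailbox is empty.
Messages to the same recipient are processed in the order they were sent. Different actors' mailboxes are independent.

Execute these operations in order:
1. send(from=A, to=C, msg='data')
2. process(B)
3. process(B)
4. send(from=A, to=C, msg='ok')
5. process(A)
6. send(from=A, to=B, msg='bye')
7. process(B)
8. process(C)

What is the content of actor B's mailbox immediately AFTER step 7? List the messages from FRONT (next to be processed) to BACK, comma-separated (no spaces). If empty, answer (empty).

After 1 (send(from=A, to=C, msg='data')): A:[] B:[] C:[data]
After 2 (process(B)): A:[] B:[] C:[data]
After 3 (process(B)): A:[] B:[] C:[data]
After 4 (send(from=A, to=C, msg='ok')): A:[] B:[] C:[data,ok]
After 5 (process(A)): A:[] B:[] C:[data,ok]
After 6 (send(from=A, to=B, msg='bye')): A:[] B:[bye] C:[data,ok]
After 7 (process(B)): A:[] B:[] C:[data,ok]

(empty)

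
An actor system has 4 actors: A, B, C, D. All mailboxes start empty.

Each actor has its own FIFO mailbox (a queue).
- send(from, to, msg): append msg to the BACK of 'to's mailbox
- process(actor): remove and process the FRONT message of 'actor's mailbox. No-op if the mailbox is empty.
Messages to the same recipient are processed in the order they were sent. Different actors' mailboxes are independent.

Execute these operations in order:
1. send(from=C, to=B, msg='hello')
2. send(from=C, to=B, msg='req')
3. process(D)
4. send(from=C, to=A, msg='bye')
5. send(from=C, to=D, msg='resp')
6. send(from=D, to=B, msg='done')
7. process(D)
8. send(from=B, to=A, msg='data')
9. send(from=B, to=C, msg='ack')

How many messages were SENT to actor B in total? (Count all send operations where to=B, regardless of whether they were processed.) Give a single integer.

After 1 (send(from=C, to=B, msg='hello')): A:[] B:[hello] C:[] D:[]
After 2 (send(from=C, to=B, msg='req')): A:[] B:[hello,req] C:[] D:[]
After 3 (process(D)): A:[] B:[hello,req] C:[] D:[]
After 4 (send(from=C, to=A, msg='bye')): A:[bye] B:[hello,req] C:[] D:[]
After 5 (send(from=C, to=D, msg='resp')): A:[bye] B:[hello,req] C:[] D:[resp]
After 6 (send(from=D, to=B, msg='done')): A:[bye] B:[hello,req,done] C:[] D:[resp]
After 7 (process(D)): A:[bye] B:[hello,req,done] C:[] D:[]
After 8 (send(from=B, to=A, msg='data')): A:[bye,data] B:[hello,req,done] C:[] D:[]
After 9 (send(from=B, to=C, msg='ack')): A:[bye,data] B:[hello,req,done] C:[ack] D:[]

Answer: 3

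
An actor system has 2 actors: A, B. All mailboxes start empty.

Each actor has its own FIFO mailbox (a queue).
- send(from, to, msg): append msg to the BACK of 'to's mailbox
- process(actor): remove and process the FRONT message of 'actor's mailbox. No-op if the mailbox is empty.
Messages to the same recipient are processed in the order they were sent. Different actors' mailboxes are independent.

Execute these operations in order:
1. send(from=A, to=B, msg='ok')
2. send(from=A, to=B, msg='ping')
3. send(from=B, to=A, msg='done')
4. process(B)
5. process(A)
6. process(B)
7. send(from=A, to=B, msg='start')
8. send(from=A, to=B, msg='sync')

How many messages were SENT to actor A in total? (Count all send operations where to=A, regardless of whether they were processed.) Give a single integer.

Answer: 1

Derivation:
After 1 (send(from=A, to=B, msg='ok')): A:[] B:[ok]
After 2 (send(from=A, to=B, msg='ping')): A:[] B:[ok,ping]
After 3 (send(from=B, to=A, msg='done')): A:[done] B:[ok,ping]
After 4 (process(B)): A:[done] B:[ping]
After 5 (process(A)): A:[] B:[ping]
After 6 (process(B)): A:[] B:[]
After 7 (send(from=A, to=B, msg='start')): A:[] B:[start]
After 8 (send(from=A, to=B, msg='sync')): A:[] B:[start,sync]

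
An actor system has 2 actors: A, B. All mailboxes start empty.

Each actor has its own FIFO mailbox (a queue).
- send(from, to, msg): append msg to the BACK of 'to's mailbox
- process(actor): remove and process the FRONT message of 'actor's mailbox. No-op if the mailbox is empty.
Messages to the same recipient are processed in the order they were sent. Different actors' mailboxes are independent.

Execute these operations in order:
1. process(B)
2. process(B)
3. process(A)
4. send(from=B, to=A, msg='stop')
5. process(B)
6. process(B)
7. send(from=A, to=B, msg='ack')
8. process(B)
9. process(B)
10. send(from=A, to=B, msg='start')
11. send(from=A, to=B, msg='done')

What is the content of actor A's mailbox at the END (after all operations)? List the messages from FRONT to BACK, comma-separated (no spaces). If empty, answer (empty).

Answer: stop

Derivation:
After 1 (process(B)): A:[] B:[]
After 2 (process(B)): A:[] B:[]
After 3 (process(A)): A:[] B:[]
After 4 (send(from=B, to=A, msg='stop')): A:[stop] B:[]
After 5 (process(B)): A:[stop] B:[]
After 6 (process(B)): A:[stop] B:[]
After 7 (send(from=A, to=B, msg='ack')): A:[stop] B:[ack]
After 8 (process(B)): A:[stop] B:[]
After 9 (process(B)): A:[stop] B:[]
After 10 (send(from=A, to=B, msg='start')): A:[stop] B:[start]
After 11 (send(from=A, to=B, msg='done')): A:[stop] B:[start,done]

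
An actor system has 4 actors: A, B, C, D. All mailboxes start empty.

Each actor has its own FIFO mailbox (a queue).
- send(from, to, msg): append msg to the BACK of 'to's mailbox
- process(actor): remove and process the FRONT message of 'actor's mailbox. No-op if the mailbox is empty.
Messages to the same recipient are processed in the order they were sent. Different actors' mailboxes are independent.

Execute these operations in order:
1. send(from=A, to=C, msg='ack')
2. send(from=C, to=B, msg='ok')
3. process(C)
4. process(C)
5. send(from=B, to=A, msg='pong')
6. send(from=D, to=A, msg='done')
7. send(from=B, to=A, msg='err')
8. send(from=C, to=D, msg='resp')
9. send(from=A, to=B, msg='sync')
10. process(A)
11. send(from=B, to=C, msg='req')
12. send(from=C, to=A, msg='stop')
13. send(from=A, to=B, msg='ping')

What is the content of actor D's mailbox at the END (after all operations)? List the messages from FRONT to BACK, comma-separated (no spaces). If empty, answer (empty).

After 1 (send(from=A, to=C, msg='ack')): A:[] B:[] C:[ack] D:[]
After 2 (send(from=C, to=B, msg='ok')): A:[] B:[ok] C:[ack] D:[]
After 3 (process(C)): A:[] B:[ok] C:[] D:[]
After 4 (process(C)): A:[] B:[ok] C:[] D:[]
After 5 (send(from=B, to=A, msg='pong')): A:[pong] B:[ok] C:[] D:[]
After 6 (send(from=D, to=A, msg='done')): A:[pong,done] B:[ok] C:[] D:[]
After 7 (send(from=B, to=A, msg='err')): A:[pong,done,err] B:[ok] C:[] D:[]
After 8 (send(from=C, to=D, msg='resp')): A:[pong,done,err] B:[ok] C:[] D:[resp]
After 9 (send(from=A, to=B, msg='sync')): A:[pong,done,err] B:[ok,sync] C:[] D:[resp]
After 10 (process(A)): A:[done,err] B:[ok,sync] C:[] D:[resp]
After 11 (send(from=B, to=C, msg='req')): A:[done,err] B:[ok,sync] C:[req] D:[resp]
After 12 (send(from=C, to=A, msg='stop')): A:[done,err,stop] B:[ok,sync] C:[req] D:[resp]
After 13 (send(from=A, to=B, msg='ping')): A:[done,err,stop] B:[ok,sync,ping] C:[req] D:[resp]

Answer: resp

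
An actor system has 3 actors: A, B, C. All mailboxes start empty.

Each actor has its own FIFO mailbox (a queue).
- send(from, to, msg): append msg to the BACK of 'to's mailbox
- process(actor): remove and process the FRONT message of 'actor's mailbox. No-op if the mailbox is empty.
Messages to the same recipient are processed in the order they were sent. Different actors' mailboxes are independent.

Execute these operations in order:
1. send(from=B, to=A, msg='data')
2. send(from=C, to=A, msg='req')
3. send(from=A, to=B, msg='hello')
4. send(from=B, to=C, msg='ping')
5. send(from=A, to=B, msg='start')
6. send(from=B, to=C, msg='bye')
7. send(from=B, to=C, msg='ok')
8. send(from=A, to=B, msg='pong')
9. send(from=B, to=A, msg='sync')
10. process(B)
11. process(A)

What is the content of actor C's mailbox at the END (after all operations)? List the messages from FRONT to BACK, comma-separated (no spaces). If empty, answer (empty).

Answer: ping,bye,ok

Derivation:
After 1 (send(from=B, to=A, msg='data')): A:[data] B:[] C:[]
After 2 (send(from=C, to=A, msg='req')): A:[data,req] B:[] C:[]
After 3 (send(from=A, to=B, msg='hello')): A:[data,req] B:[hello] C:[]
After 4 (send(from=B, to=C, msg='ping')): A:[data,req] B:[hello] C:[ping]
After 5 (send(from=A, to=B, msg='start')): A:[data,req] B:[hello,start] C:[ping]
After 6 (send(from=B, to=C, msg='bye')): A:[data,req] B:[hello,start] C:[ping,bye]
After 7 (send(from=B, to=C, msg='ok')): A:[data,req] B:[hello,start] C:[ping,bye,ok]
After 8 (send(from=A, to=B, msg='pong')): A:[data,req] B:[hello,start,pong] C:[ping,bye,ok]
After 9 (send(from=B, to=A, msg='sync')): A:[data,req,sync] B:[hello,start,pong] C:[ping,bye,ok]
After 10 (process(B)): A:[data,req,sync] B:[start,pong] C:[ping,bye,ok]
After 11 (process(A)): A:[req,sync] B:[start,pong] C:[ping,bye,ok]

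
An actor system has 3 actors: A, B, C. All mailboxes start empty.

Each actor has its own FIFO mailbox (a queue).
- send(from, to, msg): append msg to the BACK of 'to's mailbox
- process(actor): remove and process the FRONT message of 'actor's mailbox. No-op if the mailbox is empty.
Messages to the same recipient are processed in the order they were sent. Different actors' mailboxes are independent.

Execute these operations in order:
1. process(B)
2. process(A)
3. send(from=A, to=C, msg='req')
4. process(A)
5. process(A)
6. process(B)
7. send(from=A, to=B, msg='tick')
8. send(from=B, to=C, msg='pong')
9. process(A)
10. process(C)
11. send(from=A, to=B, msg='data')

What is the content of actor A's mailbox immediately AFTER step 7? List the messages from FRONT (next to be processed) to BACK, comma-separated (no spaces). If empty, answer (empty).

After 1 (process(B)): A:[] B:[] C:[]
After 2 (process(A)): A:[] B:[] C:[]
After 3 (send(from=A, to=C, msg='req')): A:[] B:[] C:[req]
After 4 (process(A)): A:[] B:[] C:[req]
After 5 (process(A)): A:[] B:[] C:[req]
After 6 (process(B)): A:[] B:[] C:[req]
After 7 (send(from=A, to=B, msg='tick')): A:[] B:[tick] C:[req]

(empty)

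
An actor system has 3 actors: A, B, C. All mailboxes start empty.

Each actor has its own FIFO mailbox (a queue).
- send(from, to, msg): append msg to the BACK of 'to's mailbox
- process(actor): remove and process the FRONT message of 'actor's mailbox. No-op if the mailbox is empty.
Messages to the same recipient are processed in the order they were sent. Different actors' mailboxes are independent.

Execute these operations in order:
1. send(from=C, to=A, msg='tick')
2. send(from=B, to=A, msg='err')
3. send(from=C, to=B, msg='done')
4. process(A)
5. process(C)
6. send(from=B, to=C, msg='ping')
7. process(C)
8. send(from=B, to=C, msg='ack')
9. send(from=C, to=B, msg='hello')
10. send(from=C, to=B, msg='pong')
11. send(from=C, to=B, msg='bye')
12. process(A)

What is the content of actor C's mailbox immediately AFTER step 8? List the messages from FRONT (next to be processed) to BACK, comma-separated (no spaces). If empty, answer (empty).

After 1 (send(from=C, to=A, msg='tick')): A:[tick] B:[] C:[]
After 2 (send(from=B, to=A, msg='err')): A:[tick,err] B:[] C:[]
After 3 (send(from=C, to=B, msg='done')): A:[tick,err] B:[done] C:[]
After 4 (process(A)): A:[err] B:[done] C:[]
After 5 (process(C)): A:[err] B:[done] C:[]
After 6 (send(from=B, to=C, msg='ping')): A:[err] B:[done] C:[ping]
After 7 (process(C)): A:[err] B:[done] C:[]
After 8 (send(from=B, to=C, msg='ack')): A:[err] B:[done] C:[ack]

ack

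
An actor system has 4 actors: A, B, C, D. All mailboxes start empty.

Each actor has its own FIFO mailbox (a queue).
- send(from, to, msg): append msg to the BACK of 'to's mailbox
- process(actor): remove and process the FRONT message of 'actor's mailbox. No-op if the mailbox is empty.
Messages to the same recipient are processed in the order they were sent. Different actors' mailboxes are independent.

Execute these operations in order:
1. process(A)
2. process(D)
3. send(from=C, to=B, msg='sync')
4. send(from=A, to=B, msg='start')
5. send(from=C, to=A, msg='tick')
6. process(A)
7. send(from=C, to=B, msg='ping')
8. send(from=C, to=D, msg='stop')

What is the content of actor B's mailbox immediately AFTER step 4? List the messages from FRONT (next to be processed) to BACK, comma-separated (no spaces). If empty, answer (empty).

After 1 (process(A)): A:[] B:[] C:[] D:[]
After 2 (process(D)): A:[] B:[] C:[] D:[]
After 3 (send(from=C, to=B, msg='sync')): A:[] B:[sync] C:[] D:[]
After 4 (send(from=A, to=B, msg='start')): A:[] B:[sync,start] C:[] D:[]

sync,start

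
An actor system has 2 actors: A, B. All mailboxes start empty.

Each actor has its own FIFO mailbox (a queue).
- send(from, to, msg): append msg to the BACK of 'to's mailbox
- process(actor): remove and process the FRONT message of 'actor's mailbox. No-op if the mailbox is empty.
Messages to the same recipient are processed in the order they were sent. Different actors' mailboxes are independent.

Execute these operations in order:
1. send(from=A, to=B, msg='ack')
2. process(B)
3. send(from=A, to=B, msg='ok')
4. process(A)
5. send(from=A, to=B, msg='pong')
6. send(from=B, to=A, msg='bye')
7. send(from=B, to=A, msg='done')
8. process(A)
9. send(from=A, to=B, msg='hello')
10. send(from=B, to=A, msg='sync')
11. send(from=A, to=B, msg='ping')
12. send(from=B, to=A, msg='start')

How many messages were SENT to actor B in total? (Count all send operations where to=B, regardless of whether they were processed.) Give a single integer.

Answer: 5

Derivation:
After 1 (send(from=A, to=B, msg='ack')): A:[] B:[ack]
After 2 (process(B)): A:[] B:[]
After 3 (send(from=A, to=B, msg='ok')): A:[] B:[ok]
After 4 (process(A)): A:[] B:[ok]
After 5 (send(from=A, to=B, msg='pong')): A:[] B:[ok,pong]
After 6 (send(from=B, to=A, msg='bye')): A:[bye] B:[ok,pong]
After 7 (send(from=B, to=A, msg='done')): A:[bye,done] B:[ok,pong]
After 8 (process(A)): A:[done] B:[ok,pong]
After 9 (send(from=A, to=B, msg='hello')): A:[done] B:[ok,pong,hello]
After 10 (send(from=B, to=A, msg='sync')): A:[done,sync] B:[ok,pong,hello]
After 11 (send(from=A, to=B, msg='ping')): A:[done,sync] B:[ok,pong,hello,ping]
After 12 (send(from=B, to=A, msg='start')): A:[done,sync,start] B:[ok,pong,hello,ping]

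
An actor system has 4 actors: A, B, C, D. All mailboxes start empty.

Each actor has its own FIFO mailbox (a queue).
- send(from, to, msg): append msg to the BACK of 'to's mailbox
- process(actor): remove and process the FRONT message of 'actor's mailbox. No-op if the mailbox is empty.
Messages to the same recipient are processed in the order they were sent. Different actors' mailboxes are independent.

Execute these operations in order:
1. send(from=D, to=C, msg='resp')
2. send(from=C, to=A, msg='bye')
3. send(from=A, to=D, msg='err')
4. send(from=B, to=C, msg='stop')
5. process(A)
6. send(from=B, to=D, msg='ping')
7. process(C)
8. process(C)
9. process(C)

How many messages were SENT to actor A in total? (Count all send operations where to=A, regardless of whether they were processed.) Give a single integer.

After 1 (send(from=D, to=C, msg='resp')): A:[] B:[] C:[resp] D:[]
After 2 (send(from=C, to=A, msg='bye')): A:[bye] B:[] C:[resp] D:[]
After 3 (send(from=A, to=D, msg='err')): A:[bye] B:[] C:[resp] D:[err]
After 4 (send(from=B, to=C, msg='stop')): A:[bye] B:[] C:[resp,stop] D:[err]
After 5 (process(A)): A:[] B:[] C:[resp,stop] D:[err]
After 6 (send(from=B, to=D, msg='ping')): A:[] B:[] C:[resp,stop] D:[err,ping]
After 7 (process(C)): A:[] B:[] C:[stop] D:[err,ping]
After 8 (process(C)): A:[] B:[] C:[] D:[err,ping]
After 9 (process(C)): A:[] B:[] C:[] D:[err,ping]

Answer: 1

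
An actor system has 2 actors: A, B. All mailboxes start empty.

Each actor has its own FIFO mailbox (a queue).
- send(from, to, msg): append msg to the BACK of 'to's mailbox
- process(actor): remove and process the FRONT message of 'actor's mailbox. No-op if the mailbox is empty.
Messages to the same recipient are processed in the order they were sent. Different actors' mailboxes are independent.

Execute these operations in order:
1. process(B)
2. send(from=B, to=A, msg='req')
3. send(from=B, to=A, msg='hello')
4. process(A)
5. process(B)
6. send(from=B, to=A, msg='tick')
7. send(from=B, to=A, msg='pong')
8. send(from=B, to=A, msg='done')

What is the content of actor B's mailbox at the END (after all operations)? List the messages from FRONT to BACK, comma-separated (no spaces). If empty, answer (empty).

Answer: (empty)

Derivation:
After 1 (process(B)): A:[] B:[]
After 2 (send(from=B, to=A, msg='req')): A:[req] B:[]
After 3 (send(from=B, to=A, msg='hello')): A:[req,hello] B:[]
After 4 (process(A)): A:[hello] B:[]
After 5 (process(B)): A:[hello] B:[]
After 6 (send(from=B, to=A, msg='tick')): A:[hello,tick] B:[]
After 7 (send(from=B, to=A, msg='pong')): A:[hello,tick,pong] B:[]
After 8 (send(from=B, to=A, msg='done')): A:[hello,tick,pong,done] B:[]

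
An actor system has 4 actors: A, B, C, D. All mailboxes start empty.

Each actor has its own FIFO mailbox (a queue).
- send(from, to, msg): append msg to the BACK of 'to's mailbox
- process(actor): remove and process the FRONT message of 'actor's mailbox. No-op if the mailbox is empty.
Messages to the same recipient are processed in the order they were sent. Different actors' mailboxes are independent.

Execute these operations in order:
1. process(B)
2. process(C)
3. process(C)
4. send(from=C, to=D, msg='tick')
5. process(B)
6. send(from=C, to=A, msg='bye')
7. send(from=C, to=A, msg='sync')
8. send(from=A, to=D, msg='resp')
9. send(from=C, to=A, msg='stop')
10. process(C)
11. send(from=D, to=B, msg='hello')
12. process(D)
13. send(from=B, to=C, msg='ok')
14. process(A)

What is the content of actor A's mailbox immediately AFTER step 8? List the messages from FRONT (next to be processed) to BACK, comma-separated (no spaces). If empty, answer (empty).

After 1 (process(B)): A:[] B:[] C:[] D:[]
After 2 (process(C)): A:[] B:[] C:[] D:[]
After 3 (process(C)): A:[] B:[] C:[] D:[]
After 4 (send(from=C, to=D, msg='tick')): A:[] B:[] C:[] D:[tick]
After 5 (process(B)): A:[] B:[] C:[] D:[tick]
After 6 (send(from=C, to=A, msg='bye')): A:[bye] B:[] C:[] D:[tick]
After 7 (send(from=C, to=A, msg='sync')): A:[bye,sync] B:[] C:[] D:[tick]
After 8 (send(from=A, to=D, msg='resp')): A:[bye,sync] B:[] C:[] D:[tick,resp]

bye,sync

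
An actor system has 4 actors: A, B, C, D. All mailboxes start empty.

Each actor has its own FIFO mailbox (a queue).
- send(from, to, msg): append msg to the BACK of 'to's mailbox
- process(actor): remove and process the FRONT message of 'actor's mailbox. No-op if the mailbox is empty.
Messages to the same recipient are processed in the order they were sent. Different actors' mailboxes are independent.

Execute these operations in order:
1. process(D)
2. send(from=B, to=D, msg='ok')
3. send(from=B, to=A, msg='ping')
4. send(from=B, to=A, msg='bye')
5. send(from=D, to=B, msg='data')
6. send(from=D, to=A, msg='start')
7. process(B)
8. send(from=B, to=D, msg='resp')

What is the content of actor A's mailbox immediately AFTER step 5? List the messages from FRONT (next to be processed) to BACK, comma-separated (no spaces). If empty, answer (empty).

After 1 (process(D)): A:[] B:[] C:[] D:[]
After 2 (send(from=B, to=D, msg='ok')): A:[] B:[] C:[] D:[ok]
After 3 (send(from=B, to=A, msg='ping')): A:[ping] B:[] C:[] D:[ok]
After 4 (send(from=B, to=A, msg='bye')): A:[ping,bye] B:[] C:[] D:[ok]
After 5 (send(from=D, to=B, msg='data')): A:[ping,bye] B:[data] C:[] D:[ok]

ping,bye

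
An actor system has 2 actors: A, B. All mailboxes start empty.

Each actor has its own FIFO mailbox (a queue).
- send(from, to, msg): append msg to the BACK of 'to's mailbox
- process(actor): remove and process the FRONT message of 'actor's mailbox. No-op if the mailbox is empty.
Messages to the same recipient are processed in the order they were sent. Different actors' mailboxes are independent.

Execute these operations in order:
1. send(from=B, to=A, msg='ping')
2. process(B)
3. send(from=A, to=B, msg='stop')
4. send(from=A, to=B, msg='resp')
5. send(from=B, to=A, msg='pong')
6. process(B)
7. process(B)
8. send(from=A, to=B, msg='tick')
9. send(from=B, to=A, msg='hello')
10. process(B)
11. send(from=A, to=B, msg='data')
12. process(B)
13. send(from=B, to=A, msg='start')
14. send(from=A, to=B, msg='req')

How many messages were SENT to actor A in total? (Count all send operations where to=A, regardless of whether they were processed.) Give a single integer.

Answer: 4

Derivation:
After 1 (send(from=B, to=A, msg='ping')): A:[ping] B:[]
After 2 (process(B)): A:[ping] B:[]
After 3 (send(from=A, to=B, msg='stop')): A:[ping] B:[stop]
After 4 (send(from=A, to=B, msg='resp')): A:[ping] B:[stop,resp]
After 5 (send(from=B, to=A, msg='pong')): A:[ping,pong] B:[stop,resp]
After 6 (process(B)): A:[ping,pong] B:[resp]
After 7 (process(B)): A:[ping,pong] B:[]
After 8 (send(from=A, to=B, msg='tick')): A:[ping,pong] B:[tick]
After 9 (send(from=B, to=A, msg='hello')): A:[ping,pong,hello] B:[tick]
After 10 (process(B)): A:[ping,pong,hello] B:[]
After 11 (send(from=A, to=B, msg='data')): A:[ping,pong,hello] B:[data]
After 12 (process(B)): A:[ping,pong,hello] B:[]
After 13 (send(from=B, to=A, msg='start')): A:[ping,pong,hello,start] B:[]
After 14 (send(from=A, to=B, msg='req')): A:[ping,pong,hello,start] B:[req]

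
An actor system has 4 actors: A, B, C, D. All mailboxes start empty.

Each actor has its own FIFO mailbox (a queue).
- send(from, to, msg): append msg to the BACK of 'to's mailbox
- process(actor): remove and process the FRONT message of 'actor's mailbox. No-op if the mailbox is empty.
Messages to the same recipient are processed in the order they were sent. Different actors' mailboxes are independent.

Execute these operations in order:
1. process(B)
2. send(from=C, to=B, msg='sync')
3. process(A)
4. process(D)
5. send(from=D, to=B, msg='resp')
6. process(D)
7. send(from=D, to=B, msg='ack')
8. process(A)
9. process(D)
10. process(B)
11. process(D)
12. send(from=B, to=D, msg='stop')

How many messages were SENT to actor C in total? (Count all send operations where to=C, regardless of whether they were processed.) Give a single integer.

Answer: 0

Derivation:
After 1 (process(B)): A:[] B:[] C:[] D:[]
After 2 (send(from=C, to=B, msg='sync')): A:[] B:[sync] C:[] D:[]
After 3 (process(A)): A:[] B:[sync] C:[] D:[]
After 4 (process(D)): A:[] B:[sync] C:[] D:[]
After 5 (send(from=D, to=B, msg='resp')): A:[] B:[sync,resp] C:[] D:[]
After 6 (process(D)): A:[] B:[sync,resp] C:[] D:[]
After 7 (send(from=D, to=B, msg='ack')): A:[] B:[sync,resp,ack] C:[] D:[]
After 8 (process(A)): A:[] B:[sync,resp,ack] C:[] D:[]
After 9 (process(D)): A:[] B:[sync,resp,ack] C:[] D:[]
After 10 (process(B)): A:[] B:[resp,ack] C:[] D:[]
After 11 (process(D)): A:[] B:[resp,ack] C:[] D:[]
After 12 (send(from=B, to=D, msg='stop')): A:[] B:[resp,ack] C:[] D:[stop]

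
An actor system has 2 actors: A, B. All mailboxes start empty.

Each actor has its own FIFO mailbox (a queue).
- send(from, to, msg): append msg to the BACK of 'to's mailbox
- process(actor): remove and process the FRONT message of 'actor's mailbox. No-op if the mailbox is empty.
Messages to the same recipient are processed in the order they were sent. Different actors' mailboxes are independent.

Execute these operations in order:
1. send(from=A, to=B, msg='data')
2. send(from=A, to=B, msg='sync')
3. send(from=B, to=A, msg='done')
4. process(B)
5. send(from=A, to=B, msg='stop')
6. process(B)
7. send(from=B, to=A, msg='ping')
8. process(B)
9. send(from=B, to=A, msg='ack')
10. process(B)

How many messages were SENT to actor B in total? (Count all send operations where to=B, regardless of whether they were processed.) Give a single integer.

Answer: 3

Derivation:
After 1 (send(from=A, to=B, msg='data')): A:[] B:[data]
After 2 (send(from=A, to=B, msg='sync')): A:[] B:[data,sync]
After 3 (send(from=B, to=A, msg='done')): A:[done] B:[data,sync]
After 4 (process(B)): A:[done] B:[sync]
After 5 (send(from=A, to=B, msg='stop')): A:[done] B:[sync,stop]
After 6 (process(B)): A:[done] B:[stop]
After 7 (send(from=B, to=A, msg='ping')): A:[done,ping] B:[stop]
After 8 (process(B)): A:[done,ping] B:[]
After 9 (send(from=B, to=A, msg='ack')): A:[done,ping,ack] B:[]
After 10 (process(B)): A:[done,ping,ack] B:[]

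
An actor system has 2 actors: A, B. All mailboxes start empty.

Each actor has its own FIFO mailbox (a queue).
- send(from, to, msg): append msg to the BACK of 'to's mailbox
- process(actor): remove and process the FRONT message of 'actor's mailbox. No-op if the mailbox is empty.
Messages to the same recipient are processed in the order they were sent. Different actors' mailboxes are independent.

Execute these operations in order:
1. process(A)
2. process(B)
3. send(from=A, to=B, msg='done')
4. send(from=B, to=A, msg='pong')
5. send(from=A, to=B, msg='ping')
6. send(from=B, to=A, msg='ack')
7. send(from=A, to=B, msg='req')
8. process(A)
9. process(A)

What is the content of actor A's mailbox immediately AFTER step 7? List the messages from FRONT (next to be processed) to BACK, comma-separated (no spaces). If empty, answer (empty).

After 1 (process(A)): A:[] B:[]
After 2 (process(B)): A:[] B:[]
After 3 (send(from=A, to=B, msg='done')): A:[] B:[done]
After 4 (send(from=B, to=A, msg='pong')): A:[pong] B:[done]
After 5 (send(from=A, to=B, msg='ping')): A:[pong] B:[done,ping]
After 6 (send(from=B, to=A, msg='ack')): A:[pong,ack] B:[done,ping]
After 7 (send(from=A, to=B, msg='req')): A:[pong,ack] B:[done,ping,req]

pong,ack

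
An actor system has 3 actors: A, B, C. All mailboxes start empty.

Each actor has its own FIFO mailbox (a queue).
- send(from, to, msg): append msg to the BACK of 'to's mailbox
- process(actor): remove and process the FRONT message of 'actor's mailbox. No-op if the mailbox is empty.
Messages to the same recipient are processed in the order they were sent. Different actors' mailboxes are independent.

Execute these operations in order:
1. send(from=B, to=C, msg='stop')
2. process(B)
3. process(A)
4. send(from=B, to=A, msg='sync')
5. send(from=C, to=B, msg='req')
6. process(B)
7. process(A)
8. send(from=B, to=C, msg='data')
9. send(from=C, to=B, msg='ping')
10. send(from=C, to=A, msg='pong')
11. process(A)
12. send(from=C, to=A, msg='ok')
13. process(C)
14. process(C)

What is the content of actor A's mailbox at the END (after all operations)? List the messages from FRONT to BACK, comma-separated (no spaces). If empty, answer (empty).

After 1 (send(from=B, to=C, msg='stop')): A:[] B:[] C:[stop]
After 2 (process(B)): A:[] B:[] C:[stop]
After 3 (process(A)): A:[] B:[] C:[stop]
After 4 (send(from=B, to=A, msg='sync')): A:[sync] B:[] C:[stop]
After 5 (send(from=C, to=B, msg='req')): A:[sync] B:[req] C:[stop]
After 6 (process(B)): A:[sync] B:[] C:[stop]
After 7 (process(A)): A:[] B:[] C:[stop]
After 8 (send(from=B, to=C, msg='data')): A:[] B:[] C:[stop,data]
After 9 (send(from=C, to=B, msg='ping')): A:[] B:[ping] C:[stop,data]
After 10 (send(from=C, to=A, msg='pong')): A:[pong] B:[ping] C:[stop,data]
After 11 (process(A)): A:[] B:[ping] C:[stop,data]
After 12 (send(from=C, to=A, msg='ok')): A:[ok] B:[ping] C:[stop,data]
After 13 (process(C)): A:[ok] B:[ping] C:[data]
After 14 (process(C)): A:[ok] B:[ping] C:[]

Answer: ok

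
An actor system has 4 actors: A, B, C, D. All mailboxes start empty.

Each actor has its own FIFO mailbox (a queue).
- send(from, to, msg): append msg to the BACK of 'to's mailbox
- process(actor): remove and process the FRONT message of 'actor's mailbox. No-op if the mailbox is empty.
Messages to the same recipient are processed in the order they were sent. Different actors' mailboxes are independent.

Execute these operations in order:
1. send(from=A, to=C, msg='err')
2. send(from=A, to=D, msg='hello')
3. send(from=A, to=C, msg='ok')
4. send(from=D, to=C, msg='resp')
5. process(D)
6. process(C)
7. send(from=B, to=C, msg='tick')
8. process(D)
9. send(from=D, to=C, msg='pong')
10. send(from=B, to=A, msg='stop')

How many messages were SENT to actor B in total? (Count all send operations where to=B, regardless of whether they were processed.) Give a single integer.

After 1 (send(from=A, to=C, msg='err')): A:[] B:[] C:[err] D:[]
After 2 (send(from=A, to=D, msg='hello')): A:[] B:[] C:[err] D:[hello]
After 3 (send(from=A, to=C, msg='ok')): A:[] B:[] C:[err,ok] D:[hello]
After 4 (send(from=D, to=C, msg='resp')): A:[] B:[] C:[err,ok,resp] D:[hello]
After 5 (process(D)): A:[] B:[] C:[err,ok,resp] D:[]
After 6 (process(C)): A:[] B:[] C:[ok,resp] D:[]
After 7 (send(from=B, to=C, msg='tick')): A:[] B:[] C:[ok,resp,tick] D:[]
After 8 (process(D)): A:[] B:[] C:[ok,resp,tick] D:[]
After 9 (send(from=D, to=C, msg='pong')): A:[] B:[] C:[ok,resp,tick,pong] D:[]
After 10 (send(from=B, to=A, msg='stop')): A:[stop] B:[] C:[ok,resp,tick,pong] D:[]

Answer: 0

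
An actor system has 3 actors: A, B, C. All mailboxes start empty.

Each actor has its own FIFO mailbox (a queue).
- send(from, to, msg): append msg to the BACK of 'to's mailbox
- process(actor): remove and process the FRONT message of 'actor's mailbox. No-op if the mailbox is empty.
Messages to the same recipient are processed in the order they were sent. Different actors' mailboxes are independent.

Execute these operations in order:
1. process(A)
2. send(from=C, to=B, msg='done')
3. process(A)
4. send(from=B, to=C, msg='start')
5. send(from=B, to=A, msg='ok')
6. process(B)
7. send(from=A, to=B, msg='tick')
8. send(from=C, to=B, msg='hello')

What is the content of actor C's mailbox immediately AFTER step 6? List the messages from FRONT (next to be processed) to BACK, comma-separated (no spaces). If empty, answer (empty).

After 1 (process(A)): A:[] B:[] C:[]
After 2 (send(from=C, to=B, msg='done')): A:[] B:[done] C:[]
After 3 (process(A)): A:[] B:[done] C:[]
After 4 (send(from=B, to=C, msg='start')): A:[] B:[done] C:[start]
After 5 (send(from=B, to=A, msg='ok')): A:[ok] B:[done] C:[start]
After 6 (process(B)): A:[ok] B:[] C:[start]

start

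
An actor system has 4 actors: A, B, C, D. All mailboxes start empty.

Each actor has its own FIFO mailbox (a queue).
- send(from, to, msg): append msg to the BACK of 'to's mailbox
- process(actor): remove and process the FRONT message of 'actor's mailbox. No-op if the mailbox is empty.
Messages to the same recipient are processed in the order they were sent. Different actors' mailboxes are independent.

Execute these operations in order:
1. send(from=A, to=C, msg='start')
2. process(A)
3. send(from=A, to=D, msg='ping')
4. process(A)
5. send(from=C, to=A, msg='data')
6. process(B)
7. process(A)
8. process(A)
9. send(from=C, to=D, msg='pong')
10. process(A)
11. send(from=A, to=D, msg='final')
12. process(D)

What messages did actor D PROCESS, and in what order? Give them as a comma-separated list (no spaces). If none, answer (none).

Answer: ping

Derivation:
After 1 (send(from=A, to=C, msg='start')): A:[] B:[] C:[start] D:[]
After 2 (process(A)): A:[] B:[] C:[start] D:[]
After 3 (send(from=A, to=D, msg='ping')): A:[] B:[] C:[start] D:[ping]
After 4 (process(A)): A:[] B:[] C:[start] D:[ping]
After 5 (send(from=C, to=A, msg='data')): A:[data] B:[] C:[start] D:[ping]
After 6 (process(B)): A:[data] B:[] C:[start] D:[ping]
After 7 (process(A)): A:[] B:[] C:[start] D:[ping]
After 8 (process(A)): A:[] B:[] C:[start] D:[ping]
After 9 (send(from=C, to=D, msg='pong')): A:[] B:[] C:[start] D:[ping,pong]
After 10 (process(A)): A:[] B:[] C:[start] D:[ping,pong]
After 11 (send(from=A, to=D, msg='final')): A:[] B:[] C:[start] D:[ping,pong,final]
After 12 (process(D)): A:[] B:[] C:[start] D:[pong,final]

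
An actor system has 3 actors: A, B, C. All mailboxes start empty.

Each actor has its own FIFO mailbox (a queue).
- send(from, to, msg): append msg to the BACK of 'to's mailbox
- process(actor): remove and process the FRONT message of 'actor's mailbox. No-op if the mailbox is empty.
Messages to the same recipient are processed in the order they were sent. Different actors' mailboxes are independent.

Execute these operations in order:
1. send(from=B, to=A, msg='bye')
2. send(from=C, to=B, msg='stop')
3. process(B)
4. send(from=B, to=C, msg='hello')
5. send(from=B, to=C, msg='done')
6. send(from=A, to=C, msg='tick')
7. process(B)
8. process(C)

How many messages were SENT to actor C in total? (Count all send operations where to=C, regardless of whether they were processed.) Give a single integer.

Answer: 3

Derivation:
After 1 (send(from=B, to=A, msg='bye')): A:[bye] B:[] C:[]
After 2 (send(from=C, to=B, msg='stop')): A:[bye] B:[stop] C:[]
After 3 (process(B)): A:[bye] B:[] C:[]
After 4 (send(from=B, to=C, msg='hello')): A:[bye] B:[] C:[hello]
After 5 (send(from=B, to=C, msg='done')): A:[bye] B:[] C:[hello,done]
After 6 (send(from=A, to=C, msg='tick')): A:[bye] B:[] C:[hello,done,tick]
After 7 (process(B)): A:[bye] B:[] C:[hello,done,tick]
After 8 (process(C)): A:[bye] B:[] C:[done,tick]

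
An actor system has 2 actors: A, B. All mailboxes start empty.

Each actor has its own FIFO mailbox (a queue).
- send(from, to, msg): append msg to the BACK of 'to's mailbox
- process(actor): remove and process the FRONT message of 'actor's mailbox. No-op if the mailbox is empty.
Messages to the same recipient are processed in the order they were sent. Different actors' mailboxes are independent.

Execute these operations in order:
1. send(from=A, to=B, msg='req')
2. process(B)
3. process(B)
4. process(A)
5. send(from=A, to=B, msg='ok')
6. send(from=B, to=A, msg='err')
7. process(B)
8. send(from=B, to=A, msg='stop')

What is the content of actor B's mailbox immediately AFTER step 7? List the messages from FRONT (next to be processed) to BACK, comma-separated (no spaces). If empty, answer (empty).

After 1 (send(from=A, to=B, msg='req')): A:[] B:[req]
After 2 (process(B)): A:[] B:[]
After 3 (process(B)): A:[] B:[]
After 4 (process(A)): A:[] B:[]
After 5 (send(from=A, to=B, msg='ok')): A:[] B:[ok]
After 6 (send(from=B, to=A, msg='err')): A:[err] B:[ok]
After 7 (process(B)): A:[err] B:[]

(empty)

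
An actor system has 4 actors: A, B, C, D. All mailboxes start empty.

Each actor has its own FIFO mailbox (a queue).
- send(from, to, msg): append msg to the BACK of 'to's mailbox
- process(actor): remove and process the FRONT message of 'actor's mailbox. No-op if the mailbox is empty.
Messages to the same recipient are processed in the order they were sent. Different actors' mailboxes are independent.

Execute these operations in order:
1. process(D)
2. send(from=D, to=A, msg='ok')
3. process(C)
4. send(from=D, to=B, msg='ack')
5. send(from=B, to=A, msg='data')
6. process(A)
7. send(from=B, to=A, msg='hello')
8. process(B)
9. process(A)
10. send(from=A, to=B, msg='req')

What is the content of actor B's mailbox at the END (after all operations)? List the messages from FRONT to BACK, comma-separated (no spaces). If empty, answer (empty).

After 1 (process(D)): A:[] B:[] C:[] D:[]
After 2 (send(from=D, to=A, msg='ok')): A:[ok] B:[] C:[] D:[]
After 3 (process(C)): A:[ok] B:[] C:[] D:[]
After 4 (send(from=D, to=B, msg='ack')): A:[ok] B:[ack] C:[] D:[]
After 5 (send(from=B, to=A, msg='data')): A:[ok,data] B:[ack] C:[] D:[]
After 6 (process(A)): A:[data] B:[ack] C:[] D:[]
After 7 (send(from=B, to=A, msg='hello')): A:[data,hello] B:[ack] C:[] D:[]
After 8 (process(B)): A:[data,hello] B:[] C:[] D:[]
After 9 (process(A)): A:[hello] B:[] C:[] D:[]
After 10 (send(from=A, to=B, msg='req')): A:[hello] B:[req] C:[] D:[]

Answer: req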